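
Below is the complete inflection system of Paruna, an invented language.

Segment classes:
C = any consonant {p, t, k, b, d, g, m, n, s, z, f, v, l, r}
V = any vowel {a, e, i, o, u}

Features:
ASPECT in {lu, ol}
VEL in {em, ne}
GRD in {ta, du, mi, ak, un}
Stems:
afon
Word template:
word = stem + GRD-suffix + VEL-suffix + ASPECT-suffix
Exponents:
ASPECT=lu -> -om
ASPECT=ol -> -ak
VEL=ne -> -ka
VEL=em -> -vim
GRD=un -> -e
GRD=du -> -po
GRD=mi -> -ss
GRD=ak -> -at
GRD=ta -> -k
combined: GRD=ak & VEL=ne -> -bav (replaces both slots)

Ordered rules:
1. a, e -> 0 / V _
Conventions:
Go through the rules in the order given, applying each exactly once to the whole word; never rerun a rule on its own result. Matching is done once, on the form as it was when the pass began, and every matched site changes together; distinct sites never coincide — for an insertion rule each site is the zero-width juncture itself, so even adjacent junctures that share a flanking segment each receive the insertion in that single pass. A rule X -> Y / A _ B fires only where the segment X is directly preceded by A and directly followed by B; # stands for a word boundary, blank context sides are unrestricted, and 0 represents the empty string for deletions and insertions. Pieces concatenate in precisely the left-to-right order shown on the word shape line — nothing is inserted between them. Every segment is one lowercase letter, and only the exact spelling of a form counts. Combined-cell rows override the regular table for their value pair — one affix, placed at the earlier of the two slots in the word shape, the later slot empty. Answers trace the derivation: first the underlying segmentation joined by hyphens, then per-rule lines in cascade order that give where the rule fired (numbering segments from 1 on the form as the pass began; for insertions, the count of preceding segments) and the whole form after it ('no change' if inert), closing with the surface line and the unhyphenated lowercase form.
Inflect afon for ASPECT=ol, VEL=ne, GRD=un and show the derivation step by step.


underlying: afon-e-ka-ak
1. a, e -> 0 / V _: fires at position(s) 8: afonekak
surface: afonekak


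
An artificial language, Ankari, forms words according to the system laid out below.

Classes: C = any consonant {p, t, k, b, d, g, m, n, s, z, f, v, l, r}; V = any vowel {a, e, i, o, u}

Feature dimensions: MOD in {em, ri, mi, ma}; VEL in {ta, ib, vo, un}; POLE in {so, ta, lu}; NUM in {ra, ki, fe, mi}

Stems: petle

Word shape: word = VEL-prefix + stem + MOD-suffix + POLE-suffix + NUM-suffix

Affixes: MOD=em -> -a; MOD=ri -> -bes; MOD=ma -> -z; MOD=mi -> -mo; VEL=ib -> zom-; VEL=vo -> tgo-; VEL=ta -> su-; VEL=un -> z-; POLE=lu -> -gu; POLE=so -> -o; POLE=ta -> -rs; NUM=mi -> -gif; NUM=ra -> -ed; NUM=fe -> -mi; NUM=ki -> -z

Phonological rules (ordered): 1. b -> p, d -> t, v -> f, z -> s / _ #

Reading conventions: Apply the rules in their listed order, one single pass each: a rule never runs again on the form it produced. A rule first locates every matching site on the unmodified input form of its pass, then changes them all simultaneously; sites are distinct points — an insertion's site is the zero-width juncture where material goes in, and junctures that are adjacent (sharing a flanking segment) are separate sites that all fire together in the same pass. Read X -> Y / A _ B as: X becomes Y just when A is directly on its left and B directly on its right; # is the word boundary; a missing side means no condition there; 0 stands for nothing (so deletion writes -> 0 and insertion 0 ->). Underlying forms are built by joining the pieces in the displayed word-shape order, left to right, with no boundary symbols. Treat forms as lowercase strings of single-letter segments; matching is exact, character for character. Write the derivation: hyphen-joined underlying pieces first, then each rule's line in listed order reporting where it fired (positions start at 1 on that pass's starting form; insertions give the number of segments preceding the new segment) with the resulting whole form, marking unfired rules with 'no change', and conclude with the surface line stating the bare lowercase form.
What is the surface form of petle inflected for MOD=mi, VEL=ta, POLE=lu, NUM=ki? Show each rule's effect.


underlying: su-petle-mo-gu-z
1. b -> p, d -> t, v -> f, z -> s / _ #: fires at position(s) 12: supetlemogus
surface: supetlemogus


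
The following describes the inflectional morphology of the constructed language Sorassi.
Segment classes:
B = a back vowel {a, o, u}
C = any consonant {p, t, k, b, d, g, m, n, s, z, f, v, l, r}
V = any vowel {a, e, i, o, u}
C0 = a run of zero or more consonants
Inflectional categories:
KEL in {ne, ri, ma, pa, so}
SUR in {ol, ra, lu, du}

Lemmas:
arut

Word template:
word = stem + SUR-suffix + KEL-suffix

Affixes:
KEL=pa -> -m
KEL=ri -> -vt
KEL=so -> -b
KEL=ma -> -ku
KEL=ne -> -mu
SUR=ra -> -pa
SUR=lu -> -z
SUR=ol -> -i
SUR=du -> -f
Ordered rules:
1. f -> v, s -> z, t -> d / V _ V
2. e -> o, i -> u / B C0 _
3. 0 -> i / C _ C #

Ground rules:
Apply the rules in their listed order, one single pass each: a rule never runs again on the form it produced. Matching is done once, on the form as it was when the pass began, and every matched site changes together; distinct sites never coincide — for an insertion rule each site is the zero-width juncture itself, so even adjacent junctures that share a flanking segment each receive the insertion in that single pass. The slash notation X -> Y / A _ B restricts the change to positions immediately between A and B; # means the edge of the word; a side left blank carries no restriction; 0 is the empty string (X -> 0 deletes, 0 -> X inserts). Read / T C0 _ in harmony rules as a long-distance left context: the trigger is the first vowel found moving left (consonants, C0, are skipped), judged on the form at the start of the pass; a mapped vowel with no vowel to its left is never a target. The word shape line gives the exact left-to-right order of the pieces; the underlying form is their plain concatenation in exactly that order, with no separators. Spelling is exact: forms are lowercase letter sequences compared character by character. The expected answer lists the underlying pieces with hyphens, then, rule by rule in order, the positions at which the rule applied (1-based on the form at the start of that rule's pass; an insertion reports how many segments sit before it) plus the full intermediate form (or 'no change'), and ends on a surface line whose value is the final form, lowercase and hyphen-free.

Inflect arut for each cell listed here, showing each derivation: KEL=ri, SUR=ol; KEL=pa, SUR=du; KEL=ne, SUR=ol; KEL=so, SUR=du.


cell KEL=ri, SUR=ol:
underlying: arut-i-vt
1. f -> v, s -> z, t -> d / V _ V: fires at position(s) 4: arudivt
2. e -> o, i -> u / B C0 _: fires at position(s) 5: aruduvt
3. 0 -> i / C _ C #: inserts after position(s) 6: aruduvit
surface: aruduvit

cell KEL=pa, SUR=du:
underlying: arut-f-m
1. f -> v, s -> z, t -> d / V _ V: no change
2. e -> o, i -> u / B C0 _: no change
3. 0 -> i / C _ C #: inserts after position(s) 5: arutfim
surface: arutfim

cell KEL=ne, SUR=ol:
underlying: arut-i-mu
1. f -> v, s -> z, t -> d / V _ V: fires at position(s) 4: arudimu
2. e -> o, i -> u / B C0 _: fires at position(s) 5: arudumu
3. 0 -> i / C _ C #: no change
surface: arudumu

cell KEL=so, SUR=du:
underlying: arut-f-b
1. f -> v, s -> z, t -> d / V _ V: no change
2. e -> o, i -> u / B C0 _: no change
3. 0 -> i / C _ C #: inserts after position(s) 5: arutfib
surface: arutfib


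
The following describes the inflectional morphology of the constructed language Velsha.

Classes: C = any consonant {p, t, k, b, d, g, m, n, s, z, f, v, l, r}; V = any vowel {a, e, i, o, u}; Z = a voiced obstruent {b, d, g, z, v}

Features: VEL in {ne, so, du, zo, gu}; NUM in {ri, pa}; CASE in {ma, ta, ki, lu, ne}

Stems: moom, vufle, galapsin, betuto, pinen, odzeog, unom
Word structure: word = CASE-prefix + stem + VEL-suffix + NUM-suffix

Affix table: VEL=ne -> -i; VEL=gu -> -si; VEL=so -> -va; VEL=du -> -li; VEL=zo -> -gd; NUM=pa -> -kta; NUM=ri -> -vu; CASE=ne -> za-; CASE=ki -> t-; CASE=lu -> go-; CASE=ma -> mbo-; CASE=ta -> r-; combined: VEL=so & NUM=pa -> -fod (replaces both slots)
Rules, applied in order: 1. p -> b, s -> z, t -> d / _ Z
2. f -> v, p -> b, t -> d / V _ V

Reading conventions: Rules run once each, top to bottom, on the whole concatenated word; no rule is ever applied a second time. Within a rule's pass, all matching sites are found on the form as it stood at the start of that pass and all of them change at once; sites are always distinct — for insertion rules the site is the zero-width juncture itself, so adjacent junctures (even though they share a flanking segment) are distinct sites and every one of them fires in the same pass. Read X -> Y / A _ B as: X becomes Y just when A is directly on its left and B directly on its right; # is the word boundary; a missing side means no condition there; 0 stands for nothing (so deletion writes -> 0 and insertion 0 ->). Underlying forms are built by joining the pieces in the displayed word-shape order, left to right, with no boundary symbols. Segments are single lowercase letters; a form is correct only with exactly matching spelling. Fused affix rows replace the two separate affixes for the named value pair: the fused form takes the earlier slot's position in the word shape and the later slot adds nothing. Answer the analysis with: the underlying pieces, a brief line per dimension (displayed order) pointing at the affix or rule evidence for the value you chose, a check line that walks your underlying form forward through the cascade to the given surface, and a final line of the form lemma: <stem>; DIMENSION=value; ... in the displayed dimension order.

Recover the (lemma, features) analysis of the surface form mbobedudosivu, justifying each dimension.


underlying: mbo-betuto-si-vu
VEL=gu - signalled by the affix -si
NUM=ri - signalled by the affix -vu
CASE=ma - signalled by the affix mbo-
check: mbobetutosivu -> mbobetutosivu -> mbobedudosivu
lemma: betuto; VEL=gu; NUM=ri; CASE=ma


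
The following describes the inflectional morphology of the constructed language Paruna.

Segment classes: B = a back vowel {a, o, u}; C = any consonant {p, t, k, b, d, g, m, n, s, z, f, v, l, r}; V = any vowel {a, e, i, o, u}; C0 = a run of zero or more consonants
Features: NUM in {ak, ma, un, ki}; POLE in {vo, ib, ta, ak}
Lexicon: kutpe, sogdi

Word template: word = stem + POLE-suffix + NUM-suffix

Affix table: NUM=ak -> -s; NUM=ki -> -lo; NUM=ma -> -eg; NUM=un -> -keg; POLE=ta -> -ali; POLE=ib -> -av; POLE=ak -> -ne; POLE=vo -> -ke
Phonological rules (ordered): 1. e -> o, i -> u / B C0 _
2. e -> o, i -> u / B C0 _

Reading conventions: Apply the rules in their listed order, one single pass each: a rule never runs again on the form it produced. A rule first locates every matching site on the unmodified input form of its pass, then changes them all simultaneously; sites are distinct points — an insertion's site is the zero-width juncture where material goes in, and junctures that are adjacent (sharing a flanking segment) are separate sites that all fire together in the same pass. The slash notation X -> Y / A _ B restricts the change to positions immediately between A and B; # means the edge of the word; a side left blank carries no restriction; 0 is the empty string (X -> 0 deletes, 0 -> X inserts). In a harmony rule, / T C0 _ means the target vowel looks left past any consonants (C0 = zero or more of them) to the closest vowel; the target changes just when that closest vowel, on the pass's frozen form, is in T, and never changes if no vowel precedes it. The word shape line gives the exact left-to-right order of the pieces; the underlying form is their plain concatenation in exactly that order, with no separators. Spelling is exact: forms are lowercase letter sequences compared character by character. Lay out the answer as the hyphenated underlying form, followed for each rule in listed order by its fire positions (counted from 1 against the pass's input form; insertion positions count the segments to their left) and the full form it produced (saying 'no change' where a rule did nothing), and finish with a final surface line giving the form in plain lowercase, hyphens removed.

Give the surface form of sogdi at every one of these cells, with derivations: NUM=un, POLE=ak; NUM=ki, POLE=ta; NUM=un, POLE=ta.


cell NUM=un, POLE=ak:
underlying: sogdi-ne-keg
1. e -> o, i -> u / B C0 _: fires at position(s) 5: sogdunekeg
2. e -> o, i -> u / B C0 _: fires at position(s) 7: sogdunokeg
surface: sogdunokeg

cell NUM=ki, POLE=ta:
underlying: sogdi-ali-lo
1. e -> o, i -> u / B C0 _: fires at position(s) 5, 8: sogdualulo
2. e -> o, i -> u / B C0 _: no change
surface: sogdualulo

cell NUM=un, POLE=ta:
underlying: sogdi-ali-keg
1. e -> o, i -> u / B C0 _: fires at position(s) 5, 8: sogdualukeg
2. e -> o, i -> u / B C0 _: fires at position(s) 10: sogdualukog
surface: sogdualukog


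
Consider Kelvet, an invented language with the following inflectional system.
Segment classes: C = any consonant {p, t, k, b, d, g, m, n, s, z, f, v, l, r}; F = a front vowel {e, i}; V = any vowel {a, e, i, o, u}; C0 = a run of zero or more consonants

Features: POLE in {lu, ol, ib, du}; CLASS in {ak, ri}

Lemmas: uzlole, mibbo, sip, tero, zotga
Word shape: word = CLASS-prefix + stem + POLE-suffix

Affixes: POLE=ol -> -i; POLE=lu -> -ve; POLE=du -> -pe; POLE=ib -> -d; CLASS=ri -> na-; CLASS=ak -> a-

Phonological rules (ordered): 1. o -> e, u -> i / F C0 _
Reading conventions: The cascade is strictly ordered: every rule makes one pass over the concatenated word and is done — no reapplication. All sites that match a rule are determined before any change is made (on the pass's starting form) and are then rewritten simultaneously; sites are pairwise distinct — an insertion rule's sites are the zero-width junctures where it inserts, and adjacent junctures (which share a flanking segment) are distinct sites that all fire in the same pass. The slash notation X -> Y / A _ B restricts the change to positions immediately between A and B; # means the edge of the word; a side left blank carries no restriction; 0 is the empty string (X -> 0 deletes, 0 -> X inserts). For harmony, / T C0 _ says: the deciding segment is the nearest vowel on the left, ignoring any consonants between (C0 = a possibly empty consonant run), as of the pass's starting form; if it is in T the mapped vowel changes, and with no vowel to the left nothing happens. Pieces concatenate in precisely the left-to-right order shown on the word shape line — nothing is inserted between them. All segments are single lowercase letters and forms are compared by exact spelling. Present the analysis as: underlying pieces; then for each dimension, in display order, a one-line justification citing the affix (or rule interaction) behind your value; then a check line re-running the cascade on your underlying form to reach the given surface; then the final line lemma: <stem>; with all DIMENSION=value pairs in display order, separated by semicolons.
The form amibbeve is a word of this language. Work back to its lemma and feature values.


underlying: a-mibbo-ve
POLE=lu - signalled by the affix -ve
CLASS=ak - signalled by the affix a-
check: amibbove -> amibbeve
lemma: mibbo; POLE=lu; CLASS=ak


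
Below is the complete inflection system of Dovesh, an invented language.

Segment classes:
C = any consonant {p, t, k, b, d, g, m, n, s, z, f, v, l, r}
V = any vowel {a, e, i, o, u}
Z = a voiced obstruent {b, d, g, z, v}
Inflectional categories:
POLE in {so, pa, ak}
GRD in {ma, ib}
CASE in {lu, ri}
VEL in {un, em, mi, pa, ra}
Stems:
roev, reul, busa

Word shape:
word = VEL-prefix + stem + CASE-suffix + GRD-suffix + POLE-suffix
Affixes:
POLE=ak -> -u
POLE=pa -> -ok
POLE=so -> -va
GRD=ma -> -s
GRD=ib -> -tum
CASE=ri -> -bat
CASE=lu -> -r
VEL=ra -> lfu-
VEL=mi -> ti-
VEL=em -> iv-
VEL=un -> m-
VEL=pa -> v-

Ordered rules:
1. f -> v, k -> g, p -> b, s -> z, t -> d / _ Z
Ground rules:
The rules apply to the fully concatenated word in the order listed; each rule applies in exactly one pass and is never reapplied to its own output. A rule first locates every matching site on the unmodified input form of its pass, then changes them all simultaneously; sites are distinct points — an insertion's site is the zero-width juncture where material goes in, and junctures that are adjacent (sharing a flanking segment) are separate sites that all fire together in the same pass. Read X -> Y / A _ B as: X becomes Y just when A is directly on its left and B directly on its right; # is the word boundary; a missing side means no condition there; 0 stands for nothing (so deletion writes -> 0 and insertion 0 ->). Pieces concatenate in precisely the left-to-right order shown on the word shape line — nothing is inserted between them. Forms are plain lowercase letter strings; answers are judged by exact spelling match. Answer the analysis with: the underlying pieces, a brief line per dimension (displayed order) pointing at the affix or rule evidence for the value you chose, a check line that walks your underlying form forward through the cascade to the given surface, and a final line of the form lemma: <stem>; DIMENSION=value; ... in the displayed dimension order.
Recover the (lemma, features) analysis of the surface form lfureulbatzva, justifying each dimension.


underlying: lfu-reul-bat-s-va
POLE=so - signalled by the affix -va
GRD=ma - signalled by the affix -s
CASE=ri - signalled by the affix -bat
VEL=ra - signalled by the affix lfu-
check: lfureulbatsva -> lfureulbatzva
lemma: reul; POLE=so; GRD=ma; CASE=ri; VEL=ra


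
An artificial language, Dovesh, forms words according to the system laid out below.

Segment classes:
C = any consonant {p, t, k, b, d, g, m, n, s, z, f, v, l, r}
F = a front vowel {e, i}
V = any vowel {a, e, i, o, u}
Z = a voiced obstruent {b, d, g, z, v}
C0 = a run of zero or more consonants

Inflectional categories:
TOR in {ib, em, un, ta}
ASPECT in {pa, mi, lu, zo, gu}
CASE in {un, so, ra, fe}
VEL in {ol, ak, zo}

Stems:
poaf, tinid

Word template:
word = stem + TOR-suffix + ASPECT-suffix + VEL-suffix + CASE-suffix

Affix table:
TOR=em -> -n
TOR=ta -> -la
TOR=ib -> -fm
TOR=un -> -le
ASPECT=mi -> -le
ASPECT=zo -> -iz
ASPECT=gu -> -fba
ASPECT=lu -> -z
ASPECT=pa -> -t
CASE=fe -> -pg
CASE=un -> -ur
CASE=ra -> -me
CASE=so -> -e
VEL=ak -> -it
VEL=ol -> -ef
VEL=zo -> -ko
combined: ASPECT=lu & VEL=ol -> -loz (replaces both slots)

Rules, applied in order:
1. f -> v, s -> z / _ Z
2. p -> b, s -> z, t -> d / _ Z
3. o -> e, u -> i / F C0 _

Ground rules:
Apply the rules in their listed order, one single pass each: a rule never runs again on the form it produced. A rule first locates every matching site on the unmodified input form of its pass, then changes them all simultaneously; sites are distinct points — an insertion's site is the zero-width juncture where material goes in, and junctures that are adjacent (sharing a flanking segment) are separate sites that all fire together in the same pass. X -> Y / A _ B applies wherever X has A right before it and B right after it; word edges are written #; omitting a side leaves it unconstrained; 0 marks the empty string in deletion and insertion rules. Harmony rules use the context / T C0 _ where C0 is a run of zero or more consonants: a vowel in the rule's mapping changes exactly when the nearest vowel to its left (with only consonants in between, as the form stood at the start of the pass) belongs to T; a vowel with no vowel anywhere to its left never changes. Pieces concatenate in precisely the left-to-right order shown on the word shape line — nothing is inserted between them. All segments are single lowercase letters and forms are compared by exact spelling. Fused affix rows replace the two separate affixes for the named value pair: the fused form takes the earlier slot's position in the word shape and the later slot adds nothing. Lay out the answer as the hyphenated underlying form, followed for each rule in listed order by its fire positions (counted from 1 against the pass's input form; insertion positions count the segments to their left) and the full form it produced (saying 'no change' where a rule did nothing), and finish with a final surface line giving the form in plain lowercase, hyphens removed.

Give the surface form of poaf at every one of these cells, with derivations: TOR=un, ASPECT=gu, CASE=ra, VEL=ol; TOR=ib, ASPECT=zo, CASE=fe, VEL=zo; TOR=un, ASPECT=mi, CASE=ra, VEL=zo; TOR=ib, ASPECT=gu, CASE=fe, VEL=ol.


cell TOR=un, ASPECT=gu, CASE=ra, VEL=ol:
underlying: poaf-le-fba-ef-me
1. f -> v, s -> z / _ Z: fires at position(s) 7: poaflevbaefme
2. p -> b, s -> z, t -> d / _ Z: no change
3. o -> e, u -> i / F C0 _: no change
surface: poaflevbaefme

cell TOR=ib, ASPECT=zo, CASE=fe, VEL=zo:
underlying: poaf-fm-iz-ko-pg
1. f -> v, s -> z / _ Z: no change
2. p -> b, s -> z, t -> d / _ Z: fires at position(s) 11: poaffmizkobg
3. o -> e, u -> i / F C0 _: fires at position(s) 10: poaffmizkebg
surface: poaffmizkebg

cell TOR=un, ASPECT=mi, CASE=ra, VEL=zo:
underlying: poaf-le-le-ko-me
1. f -> v, s -> z / _ Z: no change
2. p -> b, s -> z, t -> d / _ Z: no change
3. o -> e, u -> i / F C0 _: fires at position(s) 10: poaflelekeme
surface: poaflelekeme

cell TOR=ib, ASPECT=gu, CASE=fe, VEL=ol:
underlying: poaf-fm-fba-ef-pg
1. f -> v, s -> z / _ Z: fires at position(s) 7: poaffmvbaefpg
2. p -> b, s -> z, t -> d / _ Z: fires at position(s) 12: poaffmvbaefbg
3. o -> e, u -> i / F C0 _: no change
surface: poaffmvbaefbg


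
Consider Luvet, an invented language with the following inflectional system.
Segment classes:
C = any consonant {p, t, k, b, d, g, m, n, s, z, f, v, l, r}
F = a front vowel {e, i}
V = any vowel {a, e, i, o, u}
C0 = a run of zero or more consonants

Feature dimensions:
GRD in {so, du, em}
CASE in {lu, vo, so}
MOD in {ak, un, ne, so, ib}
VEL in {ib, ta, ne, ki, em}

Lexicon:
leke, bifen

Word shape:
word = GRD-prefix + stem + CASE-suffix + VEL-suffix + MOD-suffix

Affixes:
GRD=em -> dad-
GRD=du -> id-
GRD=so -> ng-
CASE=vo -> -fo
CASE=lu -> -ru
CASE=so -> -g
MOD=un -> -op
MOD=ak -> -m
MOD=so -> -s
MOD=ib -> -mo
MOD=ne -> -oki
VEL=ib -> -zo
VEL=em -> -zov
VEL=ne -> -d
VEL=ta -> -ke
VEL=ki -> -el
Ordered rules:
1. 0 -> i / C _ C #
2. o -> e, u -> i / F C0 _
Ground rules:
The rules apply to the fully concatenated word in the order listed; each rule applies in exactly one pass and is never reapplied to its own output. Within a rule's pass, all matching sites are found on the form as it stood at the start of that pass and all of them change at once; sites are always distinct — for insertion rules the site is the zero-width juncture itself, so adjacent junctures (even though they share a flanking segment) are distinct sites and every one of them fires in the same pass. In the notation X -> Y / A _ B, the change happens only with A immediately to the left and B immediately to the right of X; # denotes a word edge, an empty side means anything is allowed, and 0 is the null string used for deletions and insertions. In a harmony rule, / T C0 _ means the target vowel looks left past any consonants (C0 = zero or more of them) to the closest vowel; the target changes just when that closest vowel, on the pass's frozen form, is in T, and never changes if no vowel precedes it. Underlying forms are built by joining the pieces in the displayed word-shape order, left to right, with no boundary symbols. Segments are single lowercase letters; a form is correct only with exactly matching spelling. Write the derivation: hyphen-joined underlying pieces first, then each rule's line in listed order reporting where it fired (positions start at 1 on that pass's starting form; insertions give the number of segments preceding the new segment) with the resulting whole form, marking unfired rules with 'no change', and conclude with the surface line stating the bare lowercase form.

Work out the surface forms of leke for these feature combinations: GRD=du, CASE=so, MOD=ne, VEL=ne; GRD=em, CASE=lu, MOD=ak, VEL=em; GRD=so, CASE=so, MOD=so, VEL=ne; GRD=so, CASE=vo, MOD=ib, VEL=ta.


cell GRD=du, CASE=so, MOD=ne, VEL=ne:
underlying: id-leke-g-d-oki
1. 0 -> i / C _ C #: no change
2. o -> e, u -> i / F C0 _: fires at position(s) 9: idlekegdeki
surface: idlekegdeki

cell GRD=em, CASE=lu, MOD=ak, VEL=em:
underlying: dad-leke-ru-zov-m
1. 0 -> i / C _ C #: inserts after position(s) 12: dadlekeruzovim
2. o -> e, u -> i / F C0 _: fires at position(s) 9: dadlekerizovim
surface: dadlekerizovim

cell GRD=so, CASE=so, MOD=so, VEL=ne:
underlying: ng-leke-g-d-s
1. 0 -> i / C _ C #: inserts after position(s) 8: nglekegdis
2. o -> e, u -> i / F C0 _: no change
surface: nglekegdis

cell GRD=so, CASE=vo, MOD=ib, VEL=ta:
underlying: ng-leke-fo-ke-mo
1. 0 -> i / C _ C #: no change
2. o -> e, u -> i / F C0 _: fires at position(s) 8, 12: nglekefekeme
surface: nglekefekeme


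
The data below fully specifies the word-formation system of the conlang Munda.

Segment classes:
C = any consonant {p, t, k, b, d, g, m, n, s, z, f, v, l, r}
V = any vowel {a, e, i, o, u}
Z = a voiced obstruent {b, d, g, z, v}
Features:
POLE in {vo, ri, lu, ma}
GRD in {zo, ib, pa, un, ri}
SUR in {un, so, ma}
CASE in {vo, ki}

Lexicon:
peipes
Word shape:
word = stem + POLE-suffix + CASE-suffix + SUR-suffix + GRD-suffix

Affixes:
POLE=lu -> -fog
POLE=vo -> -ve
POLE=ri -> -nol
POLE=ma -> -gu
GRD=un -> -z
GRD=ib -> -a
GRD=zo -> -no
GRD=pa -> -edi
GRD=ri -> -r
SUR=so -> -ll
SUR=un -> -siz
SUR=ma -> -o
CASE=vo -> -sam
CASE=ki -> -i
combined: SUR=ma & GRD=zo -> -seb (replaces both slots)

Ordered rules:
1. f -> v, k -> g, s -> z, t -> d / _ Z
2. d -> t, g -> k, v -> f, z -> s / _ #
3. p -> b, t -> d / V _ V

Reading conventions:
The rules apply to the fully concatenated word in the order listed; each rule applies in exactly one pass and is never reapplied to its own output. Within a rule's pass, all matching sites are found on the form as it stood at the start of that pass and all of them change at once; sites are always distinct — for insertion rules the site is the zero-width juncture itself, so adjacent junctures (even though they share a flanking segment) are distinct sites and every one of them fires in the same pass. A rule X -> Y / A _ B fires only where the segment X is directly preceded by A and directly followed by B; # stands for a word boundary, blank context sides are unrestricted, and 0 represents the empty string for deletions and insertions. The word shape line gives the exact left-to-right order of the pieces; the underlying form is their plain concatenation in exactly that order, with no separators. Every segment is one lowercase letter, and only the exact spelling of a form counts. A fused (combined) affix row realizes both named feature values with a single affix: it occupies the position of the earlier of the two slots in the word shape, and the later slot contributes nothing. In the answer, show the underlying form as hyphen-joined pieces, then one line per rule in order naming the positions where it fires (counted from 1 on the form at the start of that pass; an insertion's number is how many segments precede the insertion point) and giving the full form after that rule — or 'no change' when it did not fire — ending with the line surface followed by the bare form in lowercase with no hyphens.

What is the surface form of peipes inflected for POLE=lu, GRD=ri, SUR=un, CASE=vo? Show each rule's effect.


underlying: peipes-fog-sam-siz-r
1. f -> v, k -> g, s -> z, t -> d / _ Z: no change
2. d -> t, g -> k, v -> f, z -> s / _ #: no change
3. p -> b, t -> d / V _ V: fires at position(s) 4: peibesfogsamsizr
surface: peibesfogsamsizr


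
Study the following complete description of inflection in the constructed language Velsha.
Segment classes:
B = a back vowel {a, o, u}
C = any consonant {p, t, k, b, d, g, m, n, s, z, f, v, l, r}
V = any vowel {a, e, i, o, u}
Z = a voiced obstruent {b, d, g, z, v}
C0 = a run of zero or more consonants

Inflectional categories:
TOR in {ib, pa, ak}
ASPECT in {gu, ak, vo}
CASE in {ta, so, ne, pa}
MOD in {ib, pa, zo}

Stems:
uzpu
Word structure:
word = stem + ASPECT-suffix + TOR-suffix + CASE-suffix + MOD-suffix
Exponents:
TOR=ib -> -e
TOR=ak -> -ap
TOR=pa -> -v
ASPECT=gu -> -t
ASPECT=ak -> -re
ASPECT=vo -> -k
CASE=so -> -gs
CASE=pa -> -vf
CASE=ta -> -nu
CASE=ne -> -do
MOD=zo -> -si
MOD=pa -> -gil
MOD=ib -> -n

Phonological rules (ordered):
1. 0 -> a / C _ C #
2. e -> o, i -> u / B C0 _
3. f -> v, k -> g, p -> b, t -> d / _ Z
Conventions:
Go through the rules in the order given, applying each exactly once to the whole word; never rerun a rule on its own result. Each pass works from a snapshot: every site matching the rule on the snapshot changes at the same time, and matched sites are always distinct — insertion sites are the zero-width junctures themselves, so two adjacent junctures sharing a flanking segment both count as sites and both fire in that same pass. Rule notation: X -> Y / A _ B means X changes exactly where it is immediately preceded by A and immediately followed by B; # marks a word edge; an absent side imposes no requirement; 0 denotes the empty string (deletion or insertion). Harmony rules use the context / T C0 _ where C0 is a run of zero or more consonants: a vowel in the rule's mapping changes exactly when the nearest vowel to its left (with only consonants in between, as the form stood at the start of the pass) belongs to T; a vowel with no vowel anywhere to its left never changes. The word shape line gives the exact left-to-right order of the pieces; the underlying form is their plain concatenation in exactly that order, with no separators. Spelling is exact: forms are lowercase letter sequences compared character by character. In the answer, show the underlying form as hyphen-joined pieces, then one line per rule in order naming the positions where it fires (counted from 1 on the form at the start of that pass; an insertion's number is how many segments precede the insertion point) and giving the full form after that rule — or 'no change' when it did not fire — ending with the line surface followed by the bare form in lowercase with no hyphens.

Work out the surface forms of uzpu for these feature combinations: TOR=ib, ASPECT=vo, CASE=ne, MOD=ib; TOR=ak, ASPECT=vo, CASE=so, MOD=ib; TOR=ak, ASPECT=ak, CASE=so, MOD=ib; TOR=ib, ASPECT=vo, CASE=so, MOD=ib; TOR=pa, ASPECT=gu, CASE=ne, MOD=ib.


cell TOR=ib, ASPECT=vo, CASE=ne, MOD=ib:
underlying: uzpu-k-e-do-n
1. 0 -> a / C _ C #: no change
2. e -> o, i -> u / B C0 _: fires at position(s) 6: uzpukodon
3. f -> v, k -> g, p -> b, t -> d / _ Z: no change
surface: uzpukodon

cell TOR=ak, ASPECT=vo, CASE=so, MOD=ib:
underlying: uzpu-k-ap-gs-n
1. 0 -> a / C _ C #: inserts after position(s) 9: uzpukapgsan
2. e -> o, i -> u / B C0 _: no change
3. f -> v, k -> g, p -> b, t -> d / _ Z: fires at position(s) 7: uzpukabgsan
surface: uzpukabgsan

cell TOR=ak, ASPECT=ak, CASE=so, MOD=ib:
underlying: uzpu-re-ap-gs-n
1. 0 -> a / C _ C #: inserts after position(s) 10: uzpureapgsan
2. e -> o, i -> u / B C0 _: fires at position(s) 6: uzpuroapgsan
3. f -> v, k -> g, p -> b, t -> d / _ Z: fires at position(s) 8: uzpuroabgsan
surface: uzpuroabgsan

cell TOR=ib, ASPECT=vo, CASE=so, MOD=ib:
underlying: uzpu-k-e-gs-n
1. 0 -> a / C _ C #: inserts after position(s) 8: uzpukegsan
2. e -> o, i -> u / B C0 _: fires at position(s) 6: uzpukogsan
3. f -> v, k -> g, p -> b, t -> d / _ Z: no change
surface: uzpukogsan

cell TOR=pa, ASPECT=gu, CASE=ne, MOD=ib:
underlying: uzpu-t-v-do-n
1. 0 -> a / C _ C #: no change
2. e -> o, i -> u / B C0 _: no change
3. f -> v, k -> g, p -> b, t -> d / _ Z: fires at position(s) 5: uzpudvdon
surface: uzpudvdon


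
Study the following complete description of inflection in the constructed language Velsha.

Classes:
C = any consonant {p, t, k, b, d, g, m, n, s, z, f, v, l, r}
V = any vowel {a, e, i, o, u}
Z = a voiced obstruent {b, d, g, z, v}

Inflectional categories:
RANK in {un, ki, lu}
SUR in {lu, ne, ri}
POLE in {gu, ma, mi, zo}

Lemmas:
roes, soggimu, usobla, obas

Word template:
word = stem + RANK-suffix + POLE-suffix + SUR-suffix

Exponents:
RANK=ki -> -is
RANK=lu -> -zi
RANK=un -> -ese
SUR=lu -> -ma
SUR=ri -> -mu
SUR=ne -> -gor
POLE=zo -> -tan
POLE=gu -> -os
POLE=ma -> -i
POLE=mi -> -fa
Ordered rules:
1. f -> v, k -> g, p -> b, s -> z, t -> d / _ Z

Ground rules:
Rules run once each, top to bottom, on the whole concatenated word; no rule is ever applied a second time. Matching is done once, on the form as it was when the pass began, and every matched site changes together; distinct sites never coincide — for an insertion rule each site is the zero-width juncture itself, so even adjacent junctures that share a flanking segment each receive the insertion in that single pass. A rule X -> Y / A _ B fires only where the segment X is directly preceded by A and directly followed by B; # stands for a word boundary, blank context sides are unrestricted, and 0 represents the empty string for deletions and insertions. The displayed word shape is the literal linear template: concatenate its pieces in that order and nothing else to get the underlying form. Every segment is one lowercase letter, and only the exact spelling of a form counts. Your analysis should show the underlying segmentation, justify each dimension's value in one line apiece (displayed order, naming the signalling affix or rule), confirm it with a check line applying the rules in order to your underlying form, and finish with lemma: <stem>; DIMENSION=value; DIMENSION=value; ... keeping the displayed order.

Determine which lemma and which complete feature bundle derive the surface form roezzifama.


underlying: roes-zi-fa-ma
RANK=lu - signalled by the affix -zi
SUR=lu - signalled by the affix -ma
POLE=mi - signalled by the affix -fa
check: roeszifama -> roezzifama
lemma: roes; RANK=lu; SUR=lu; POLE=mi


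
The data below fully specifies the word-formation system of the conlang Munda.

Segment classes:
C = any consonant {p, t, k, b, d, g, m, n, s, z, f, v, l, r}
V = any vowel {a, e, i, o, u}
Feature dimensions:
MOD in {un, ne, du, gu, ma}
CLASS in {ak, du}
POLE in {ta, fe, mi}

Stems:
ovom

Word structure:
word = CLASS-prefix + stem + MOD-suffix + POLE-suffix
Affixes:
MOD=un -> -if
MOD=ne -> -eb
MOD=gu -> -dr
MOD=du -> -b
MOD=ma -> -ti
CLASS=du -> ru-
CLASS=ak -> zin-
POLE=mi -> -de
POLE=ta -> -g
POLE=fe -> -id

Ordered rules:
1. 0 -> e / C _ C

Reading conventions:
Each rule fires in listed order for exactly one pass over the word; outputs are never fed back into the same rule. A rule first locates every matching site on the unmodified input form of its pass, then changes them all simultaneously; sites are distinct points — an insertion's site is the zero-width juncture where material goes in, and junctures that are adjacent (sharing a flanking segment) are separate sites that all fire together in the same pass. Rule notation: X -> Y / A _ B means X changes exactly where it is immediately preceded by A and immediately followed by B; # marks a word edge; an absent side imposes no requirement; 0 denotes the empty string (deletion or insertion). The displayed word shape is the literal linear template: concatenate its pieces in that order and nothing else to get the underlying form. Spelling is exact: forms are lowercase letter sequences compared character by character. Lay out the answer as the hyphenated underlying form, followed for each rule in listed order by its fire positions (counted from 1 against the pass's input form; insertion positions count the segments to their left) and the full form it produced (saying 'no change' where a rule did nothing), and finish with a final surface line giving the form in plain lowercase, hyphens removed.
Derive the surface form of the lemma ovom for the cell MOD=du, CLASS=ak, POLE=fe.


underlying: zin-ovom-b-id
1. 0 -> e / C _ C: inserts after position(s) 7: zinovomebid
surface: zinovomebid


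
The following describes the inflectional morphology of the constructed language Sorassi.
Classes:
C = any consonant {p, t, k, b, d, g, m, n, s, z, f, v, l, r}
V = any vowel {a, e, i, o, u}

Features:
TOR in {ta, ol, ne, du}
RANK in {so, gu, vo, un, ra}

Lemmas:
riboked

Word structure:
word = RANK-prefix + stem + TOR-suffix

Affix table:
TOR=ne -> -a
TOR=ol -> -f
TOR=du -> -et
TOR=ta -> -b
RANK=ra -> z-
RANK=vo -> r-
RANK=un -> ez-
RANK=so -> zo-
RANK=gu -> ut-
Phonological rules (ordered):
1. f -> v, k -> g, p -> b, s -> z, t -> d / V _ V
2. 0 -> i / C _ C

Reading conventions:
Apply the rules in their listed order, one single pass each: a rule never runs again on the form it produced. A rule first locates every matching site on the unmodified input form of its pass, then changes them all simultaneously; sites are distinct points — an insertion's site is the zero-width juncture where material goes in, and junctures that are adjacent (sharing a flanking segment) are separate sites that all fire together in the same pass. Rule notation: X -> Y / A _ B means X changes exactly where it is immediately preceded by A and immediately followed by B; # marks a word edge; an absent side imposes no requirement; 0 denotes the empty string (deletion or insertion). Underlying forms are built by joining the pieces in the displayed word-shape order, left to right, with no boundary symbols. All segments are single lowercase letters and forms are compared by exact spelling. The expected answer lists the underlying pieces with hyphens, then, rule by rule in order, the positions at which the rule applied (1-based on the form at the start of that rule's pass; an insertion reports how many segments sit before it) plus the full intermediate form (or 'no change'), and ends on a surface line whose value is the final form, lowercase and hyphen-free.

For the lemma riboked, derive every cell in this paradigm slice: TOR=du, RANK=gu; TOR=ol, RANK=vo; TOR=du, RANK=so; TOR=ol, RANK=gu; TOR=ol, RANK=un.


cell TOR=du, RANK=gu:
underlying: ut-riboked-et
1. f -> v, k -> g, p -> b, s -> z, t -> d / V _ V: fires at position(s) 7: utribogedet
2. 0 -> i / C _ C: inserts after position(s) 2: utiribogedet
surface: utiribogedet

cell TOR=ol, RANK=vo:
underlying: r-riboked-f
1. f -> v, k -> g, p -> b, s -> z, t -> d / V _ V: fires at position(s) 6: rribogedf
2. 0 -> i / C _ C: inserts after position(s) 1, 8: riribogedif
surface: riribogedif

cell TOR=du, RANK=so:
underlying: zo-riboked-et
1. f -> v, k -> g, p -> b, s -> z, t -> d / V _ V: fires at position(s) 7: zoribogedet
2. 0 -> i / C _ C: no change
surface: zoribogedet

cell TOR=ol, RANK=gu:
underlying: ut-riboked-f
1. f -> v, k -> g, p -> b, s -> z, t -> d / V _ V: fires at position(s) 7: utribogedf
2. 0 -> i / C _ C: inserts after position(s) 2, 9: utiribogedif
surface: utiribogedif

cell TOR=ol, RANK=un:
underlying: ez-riboked-f
1. f -> v, k -> g, p -> b, s -> z, t -> d / V _ V: fires at position(s) 7: ezribogedf
2. 0 -> i / C _ C: inserts after position(s) 2, 9: eziribogedif
surface: eziribogedif


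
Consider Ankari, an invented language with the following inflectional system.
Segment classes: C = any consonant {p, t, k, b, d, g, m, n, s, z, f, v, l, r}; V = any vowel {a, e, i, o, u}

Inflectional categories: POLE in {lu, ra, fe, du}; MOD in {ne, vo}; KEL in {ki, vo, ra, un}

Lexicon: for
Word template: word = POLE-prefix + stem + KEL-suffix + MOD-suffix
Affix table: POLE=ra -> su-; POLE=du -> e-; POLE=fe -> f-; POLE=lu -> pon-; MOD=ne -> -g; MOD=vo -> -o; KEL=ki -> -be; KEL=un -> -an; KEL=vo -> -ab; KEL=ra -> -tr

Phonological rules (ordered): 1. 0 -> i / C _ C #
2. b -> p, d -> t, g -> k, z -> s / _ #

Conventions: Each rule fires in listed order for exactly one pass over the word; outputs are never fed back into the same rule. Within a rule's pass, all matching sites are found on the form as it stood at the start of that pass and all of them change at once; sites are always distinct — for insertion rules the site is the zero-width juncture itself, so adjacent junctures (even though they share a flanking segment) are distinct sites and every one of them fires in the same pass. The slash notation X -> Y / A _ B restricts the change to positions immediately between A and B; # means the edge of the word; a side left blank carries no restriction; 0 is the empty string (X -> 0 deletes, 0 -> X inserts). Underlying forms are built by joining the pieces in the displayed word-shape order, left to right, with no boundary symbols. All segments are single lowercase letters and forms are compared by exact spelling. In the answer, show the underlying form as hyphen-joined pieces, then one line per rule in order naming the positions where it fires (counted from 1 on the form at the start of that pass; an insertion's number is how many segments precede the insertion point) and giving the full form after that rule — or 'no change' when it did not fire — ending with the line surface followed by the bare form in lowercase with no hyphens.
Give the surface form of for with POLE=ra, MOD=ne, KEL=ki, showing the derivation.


underlying: su-for-be-g
1. 0 -> i / C _ C #: no change
2. b -> p, d -> t, g -> k, z -> s / _ #: fires at position(s) 8: suforbek
surface: suforbek
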